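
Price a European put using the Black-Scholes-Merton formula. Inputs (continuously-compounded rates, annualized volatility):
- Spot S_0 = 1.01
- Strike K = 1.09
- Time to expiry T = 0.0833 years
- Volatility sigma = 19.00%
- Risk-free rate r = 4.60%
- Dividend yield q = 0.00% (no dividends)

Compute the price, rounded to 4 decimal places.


d1 = (ln(S/K) + (r - q + 0.5*sigma^2) * T) / (sigma * sqrt(T)) = -1.29276960
d2 = d1 - sigma * sqrt(T) = -1.34760690
exp(-rT) = 0.99617553; exp(-qT) = 1.00000000
P = K * exp(-rT) * N(-d2) - S_0 * exp(-qT) * N(-d1)
N(-d1) = 0.90195462; N(-d2) = 0.91110758
P = 1.0900 * 0.99617553 * 0.91110758 - 1.0100 * 1.00000000 * 0.90195462 = 0.0783

Answer: Price = 0.0783


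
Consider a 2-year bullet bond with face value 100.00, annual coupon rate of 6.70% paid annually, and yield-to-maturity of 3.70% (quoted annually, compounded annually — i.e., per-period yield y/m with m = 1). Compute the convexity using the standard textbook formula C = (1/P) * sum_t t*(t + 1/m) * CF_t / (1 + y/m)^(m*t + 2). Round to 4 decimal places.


Answer: Convexity = 5.3521

Derivation:
Coupon per period c = face * coupon_rate / m = 6.700000
Periods per year m = 1; per-period yield y/m = 0.037000
Number of cashflows N = 2
Cashflows (t years, CF_t, discount factor 1/(1+y/m)^(m*t), PV):
  t = 1.0000: CF_t = 6.700000, DF = 0.964320, PV = 6.460945
  t = 2.0000: CF_t = 106.700000, DF = 0.929913, PV = 99.221756
Price P = sum_t PV_t = 105.682701
Convexity numerator sum_t t*(t + 1/m) * CF_t / (1+y/m)^(m*t + 2):
  t = 1.0000: term = 12.016238
  t = 2.0000: term = 553.605816
Convexity = (1/P) * sum = 565.622054 / 105.682701 = 5.352078


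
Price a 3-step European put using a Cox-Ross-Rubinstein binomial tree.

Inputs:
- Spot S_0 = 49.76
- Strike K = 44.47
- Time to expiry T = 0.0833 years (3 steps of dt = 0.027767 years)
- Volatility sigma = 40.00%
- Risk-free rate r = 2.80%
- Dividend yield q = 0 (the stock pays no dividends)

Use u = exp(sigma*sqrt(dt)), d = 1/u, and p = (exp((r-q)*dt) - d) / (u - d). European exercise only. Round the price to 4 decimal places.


Answer: Price = V(0,0) = 0.4958

Derivation:
dt = T/N = 0.027767
u = exp(sigma*sqrt(dt)) = 1.068925; d = 1/u = 0.935519
p = (exp((r-q)*dt) - d) / (u - d) = 0.489173
Discount per step: exp(-r*dt) = 0.999223
Stock lattice S(k, i) with i counting down-moves:
  k=0: S(0,0) = 49.7600
  k=1: S(1,0) = 53.1897; S(1,1) = 46.5514
  k=2: S(2,0) = 56.8558; S(2,1) = 49.7600; S(2,2) = 43.5498
  k=3: S(3,0) = 60.7746; S(3,1) = 53.1897; S(3,2) = 46.5514; S(3,3) = 40.7417
Terminal payoffs V(N, i) = max(K - S_T, 0):
  V(3,0) = 0.000000; V(3,1) = 0.000000; V(3,2) = 0.000000; V(3,3) = 3.728328
Backward induction: V(k, i) = exp(-r*dt) * [p * V(k+1, i) + (1-p) * V(k+1, i+1)].
  V(2,0) = exp(-r*dt) * [p*0.000000 + (1-p)*0.000000] = 0.000000
  V(2,1) = exp(-r*dt) * [p*0.000000 + (1-p)*0.000000] = 0.000000
  V(2,2) = exp(-r*dt) * [p*0.000000 + (1-p)*3.728328] = 1.903051
  V(1,0) = exp(-r*dt) * [p*0.000000 + (1-p)*0.000000] = 0.000000
  V(1,1) = exp(-r*dt) * [p*0.000000 + (1-p)*1.903051] = 0.971374
  V(0,0) = exp(-r*dt) * [p*0.000000 + (1-p)*0.971374] = 0.495819


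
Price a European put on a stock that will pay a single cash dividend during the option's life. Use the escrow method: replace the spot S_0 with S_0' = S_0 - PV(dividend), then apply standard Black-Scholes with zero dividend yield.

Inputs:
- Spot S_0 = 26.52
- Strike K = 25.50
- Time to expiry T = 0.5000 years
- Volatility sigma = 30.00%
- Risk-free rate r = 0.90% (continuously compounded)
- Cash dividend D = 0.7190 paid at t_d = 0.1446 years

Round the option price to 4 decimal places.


PV(D) = D * exp(-r * t_d) = 0.7190 * 0.99869945 = 0.71806490
S_0' = S_0 - PV(D) = 26.5200 - 0.71806490 = 25.80193510
d1 = (ln(S_0'/K) + (r + sigma^2/2)*T) / (sigma*sqrt(T)) = 0.18276844
d2 = d1 - sigma*sqrt(T) = -0.02936360
exp(-rT) = 0.99551011
N(-d1) = 0.42748986; N(-d2) = 0.51171270
P = K * exp(-rT) * N(-d2) - S_0' * N(-d1) = 25.5000 * 0.99551011 * 0.51171270 - 25.80193510 * 0.42748986 = 1.9600

Answer: Price = 1.9600


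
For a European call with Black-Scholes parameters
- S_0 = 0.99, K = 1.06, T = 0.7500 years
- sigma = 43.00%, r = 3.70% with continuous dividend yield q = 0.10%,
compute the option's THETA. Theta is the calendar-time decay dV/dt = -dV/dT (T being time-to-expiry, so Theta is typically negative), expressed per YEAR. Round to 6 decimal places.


Answer: Theta = -0.111793

Derivation:
d1 = 0.0752388263; d2 = -0.2971520973
phi(d1) = 0.3978146946; exp(-qT) = 0.9992502812; exp(-rT) = 0.9726314943
Theta = -S*exp(-qT)*phi(d1)*sigma/(2*sqrt(T)) - r*K*exp(-rT)*N(d2) + q*S*exp(-qT)*N(d1)
N(d1) = 0.5299876535; N(d2) = 0.3831751958; sqrt(T) = 0.8660254038
Term 1 = -0.9900 * 0.9992502812 * 0.3978146946 * 0.4300 / (2 * 0.8660254038) = -0.0977008007
Term 2 = -0.0370 * 1.0600 * 0.9726314943 * 0.3831751958 = -0.0146168337
Term 3 = 0.0010 * 0.9900 * 0.9992502812 * 0.5299876535 = 0.0005242944
Theta = -0.0977008007 + (-0.0146168337) + (0.0005242944) = -0.111793


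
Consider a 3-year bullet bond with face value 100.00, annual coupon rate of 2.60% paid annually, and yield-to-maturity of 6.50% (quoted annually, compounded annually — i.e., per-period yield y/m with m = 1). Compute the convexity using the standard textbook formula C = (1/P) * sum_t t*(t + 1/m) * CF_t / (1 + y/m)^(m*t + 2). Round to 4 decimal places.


Answer: Convexity = 10.2046

Derivation:
Coupon per period c = face * coupon_rate / m = 2.600000
Periods per year m = 1; per-period yield y/m = 0.065000
Number of cashflows N = 3
Cashflows (t years, CF_t, discount factor 1/(1+y/m)^(m*t), PV):
  t = 1.0000: CF_t = 2.600000, DF = 0.938967, PV = 2.441315
  t = 2.0000: CF_t = 2.600000, DF = 0.881659, PV = 2.292314
  t = 3.0000: CF_t = 102.600000, DF = 0.827849, PV = 84.937317
Price P = sum_t PV_t = 89.670946
Convexity numerator sum_t t*(t + 1/m) * CF_t / (1+y/m)^(m*t + 2):
  t = 1.0000: term = 4.304815
  t = 2.0000: term = 12.126240
  t = 3.0000: term = 898.629286
Convexity = (1/P) * sum = 915.060341 / 89.670946 = 10.204647


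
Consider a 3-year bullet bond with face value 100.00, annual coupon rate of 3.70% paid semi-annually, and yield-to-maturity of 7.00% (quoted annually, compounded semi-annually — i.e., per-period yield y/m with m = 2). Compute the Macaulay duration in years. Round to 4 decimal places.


Coupon per period c = face * coupon_rate / m = 1.850000
Periods per year m = 2; per-period yield y/m = 0.035000
Number of cashflows N = 6
Cashflows (t years, CF_t, discount factor 1/(1+y/m)^(m*t), PV):
  t = 0.5000: CF_t = 1.850000, DF = 0.966184, PV = 1.787440
  t = 1.0000: CF_t = 1.850000, DF = 0.933511, PV = 1.726995
  t = 1.5000: CF_t = 1.850000, DF = 0.901943, PV = 1.668594
  t = 2.0000: CF_t = 1.850000, DF = 0.871442, PV = 1.612168
  t = 2.5000: CF_t = 1.850000, DF = 0.841973, PV = 1.557650
  t = 3.0000: CF_t = 101.850000, DF = 0.813501, PV = 82.855041
Price P = sum_t PV_t = 91.207888
Macaulay numerator sum_t t * PV_t:
  t * PV_t at t = 0.5000: 0.893720
  t * PV_t at t = 1.0000: 1.726995
  t * PV_t at t = 1.5000: 2.502891
  t * PV_t at t = 2.0000: 3.224336
  t * PV_t at t = 2.5000: 3.894126
  t * PV_t at t = 3.0000: 248.565122
Macaulay duration D = (sum_t t * PV_t) / P = 260.807190 / 91.207888 = 2.859481

Answer: Macaulay duration = 2.8595 years


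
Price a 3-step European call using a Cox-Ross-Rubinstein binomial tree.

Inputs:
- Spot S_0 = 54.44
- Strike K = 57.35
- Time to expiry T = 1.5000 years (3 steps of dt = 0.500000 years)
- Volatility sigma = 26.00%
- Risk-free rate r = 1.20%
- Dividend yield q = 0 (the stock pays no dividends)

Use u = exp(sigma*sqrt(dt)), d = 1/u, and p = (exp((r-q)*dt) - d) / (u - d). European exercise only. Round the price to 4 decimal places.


Answer: Price = V(0,0) = 6.5888

Derivation:
dt = T/N = 0.500000
u = exp(sigma*sqrt(dt)) = 1.201833; d = 1/u = 0.832062
p = (exp((r-q)*dt) - d) / (u - d) = 0.470442
Discount per step: exp(-r*dt) = 0.994018
Stock lattice S(k, i) with i counting down-moves:
  k=0: S(0,0) = 54.4400
  k=1: S(1,0) = 65.4278; S(1,1) = 45.2975
  k=2: S(2,0) = 78.6333; S(2,1) = 54.4400; S(2,2) = 37.6903
  k=3: S(3,0) = 94.5040; S(3,1) = 65.4278; S(3,2) = 45.2975; S(3,3) = 31.3607
Terminal payoffs V(N, i) = max(S_T - K, 0):
  V(3,0) = 37.154029; V(3,1) = 8.077780; V(3,2) = 0.000000; V(3,3) = 0.000000
Backward induction: V(k, i) = exp(-r*dt) * [p * V(k+1, i) + (1-p) * V(k+1, i+1)].
  V(2,0) = exp(-r*dt) * [p*37.154029 + (1-p)*8.077780] = 21.626325
  V(2,1) = exp(-r*dt) * [p*8.077780 + (1-p)*0.000000] = 3.777396
  V(2,2) = exp(-r*dt) * [p*0.000000 + (1-p)*0.000000] = 0.000000
  V(1,0) = exp(-r*dt) * [p*21.626325 + (1-p)*3.777396] = 12.101457
  V(1,1) = exp(-r*dt) * [p*3.777396 + (1-p)*0.000000] = 1.766416
  V(0,0) = exp(-r*dt) * [p*12.101457 + (1-p)*1.766416] = 6.588803


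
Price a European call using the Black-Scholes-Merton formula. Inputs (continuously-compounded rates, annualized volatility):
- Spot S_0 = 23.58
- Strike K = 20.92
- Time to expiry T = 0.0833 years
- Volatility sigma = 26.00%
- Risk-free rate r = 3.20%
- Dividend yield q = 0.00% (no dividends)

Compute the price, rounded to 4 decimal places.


Answer: Price = 2.7517

Derivation:
d1 = (ln(S/K) + (r - q + 0.5*sigma^2) * T) / (sigma * sqrt(T)) = 1.66809068
d2 = d1 - sigma * sqrt(T) = 1.59305016
exp(-rT) = 0.99733795; exp(-qT) = 1.00000000
C = S_0 * exp(-qT) * N(d1) - K * exp(-rT) * N(d2)
N(d1) = 0.95235114; N(d2) = 0.94442553
C = 23.5800 * 1.00000000 * 0.95235114 - 20.9200 * 0.99733795 * 0.94442553 = 2.7517


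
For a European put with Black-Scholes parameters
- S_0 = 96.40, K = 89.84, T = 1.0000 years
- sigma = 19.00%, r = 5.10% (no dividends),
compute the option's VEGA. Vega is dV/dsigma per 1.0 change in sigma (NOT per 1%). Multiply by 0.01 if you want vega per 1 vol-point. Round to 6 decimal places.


d1 = 0.7343467957; d2 = 0.5443467957
phi(d1) = 0.3046562639; exp(-qT) = 1.0000000000; exp(-rT) = 0.9502786705
Vega = S * exp(-qT) * phi(d1) * sqrt(T) = 96.4000 * 1.0000000000 * 0.3046562639 * 1.0000000000 = 29.368864

Answer: Vega = 29.368864


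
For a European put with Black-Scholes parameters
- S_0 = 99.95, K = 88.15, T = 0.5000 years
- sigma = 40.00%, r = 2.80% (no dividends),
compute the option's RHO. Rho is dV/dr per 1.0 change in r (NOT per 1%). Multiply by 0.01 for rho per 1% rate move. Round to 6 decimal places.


d1 = 0.6350884933; d2 = 0.3522457808
phi(d1) = 0.3260817278; exp(-qT) = 1.0000000000; exp(-rT) = 0.9860975443
N(-d2) = 0.3623269731
Rho = -K*T*exp(-rT)*N(-d2) = -88.1500 * 0.5000 * 0.9860975443 * 0.3623269731 = -15.747545

Answer: Rho = -15.747545


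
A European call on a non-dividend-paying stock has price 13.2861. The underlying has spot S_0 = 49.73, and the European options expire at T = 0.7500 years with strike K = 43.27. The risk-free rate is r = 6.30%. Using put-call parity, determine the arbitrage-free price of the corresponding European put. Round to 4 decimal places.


Put-call parity: C - P = S_0 * exp(-qT) - K * exp(-rT).
S_0 * exp(-qT) = 49.7300 * 1.00000000 = 49.73000000
K * exp(-rT) = 43.2700 * 0.95384891 = 41.27304214
P = C - S*exp(-qT) + K*exp(-rT)
P = 13.2861 - 49.73000000 + 41.27304214 = 4.8291

Answer: Put price = 4.8291


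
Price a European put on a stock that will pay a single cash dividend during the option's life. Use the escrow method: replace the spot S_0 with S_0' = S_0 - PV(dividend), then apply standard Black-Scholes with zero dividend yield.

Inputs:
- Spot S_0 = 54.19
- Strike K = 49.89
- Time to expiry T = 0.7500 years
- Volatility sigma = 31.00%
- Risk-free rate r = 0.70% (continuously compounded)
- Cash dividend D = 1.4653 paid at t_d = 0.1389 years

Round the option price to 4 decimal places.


PV(D) = D * exp(-r * t_d) = 1.4653 * 0.99902817 = 1.46387598
S_0' = S_0 - PV(D) = 54.1900 - 1.46387598 = 52.72612402
d1 = (ln(S_0'/K) + (r + sigma^2/2)*T) / (sigma*sqrt(T)) = 0.35973750
d2 = d1 - sigma*sqrt(T) = 0.09126963
exp(-rT) = 0.99476376
N(-d1) = 0.35952172; N(-d2) = 0.46363918
P = K * exp(-rT) * N(-d2) - S_0' * N(-d1) = 49.8900 * 0.99476376 * 0.46363918 - 52.72612402 * 0.35952172 = 4.0537

Answer: Price = 4.0537


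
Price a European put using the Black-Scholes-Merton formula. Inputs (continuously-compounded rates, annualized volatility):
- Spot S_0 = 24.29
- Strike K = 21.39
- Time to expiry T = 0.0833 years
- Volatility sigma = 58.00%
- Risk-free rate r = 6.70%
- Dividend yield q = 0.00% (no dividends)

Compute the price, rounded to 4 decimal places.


Answer: Price = 0.4622

Derivation:
d1 = (ln(S/K) + (r - q + 0.5*sigma^2) * T) / (sigma * sqrt(T)) = 0.87655350
d2 = d1 - sigma * sqrt(T) = 0.70915541
exp(-rT) = 0.99443445; exp(-qT) = 1.00000000
P = K * exp(-rT) * N(-d2) - S_0 * exp(-qT) * N(-d1)
N(-d1) = 0.19036460; N(-d2) = 0.23911402
P = 21.3900 * 0.99443445 * 0.23911402 - 24.2900 * 1.00000000 * 0.19036460 = 0.4622


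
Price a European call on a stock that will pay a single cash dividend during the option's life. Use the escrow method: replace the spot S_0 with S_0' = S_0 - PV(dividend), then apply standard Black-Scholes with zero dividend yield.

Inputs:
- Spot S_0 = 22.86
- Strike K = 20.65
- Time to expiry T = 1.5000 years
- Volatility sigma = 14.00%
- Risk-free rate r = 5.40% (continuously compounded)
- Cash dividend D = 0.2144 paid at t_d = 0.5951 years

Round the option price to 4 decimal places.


Answer: Price = 3.8983

Derivation:
PV(D) = D * exp(-r * t_d) = 0.2144 * 0.96837546 = 0.20761970
S_0' = S_0 - PV(D) = 22.8600 - 0.20761970 = 22.65238030
d1 = (ln(S_0'/K) + (r + sigma^2/2)*T) / (sigma*sqrt(T)) = 1.09789407
d2 = d1 - sigma*sqrt(T) = 0.92642978
exp(-rT) = 0.92219369
N(d1) = 0.86387463; N(d2) = 0.82288866
C = S_0' * N(d1) - K * exp(-rT) * N(d2) = 22.65238030 * 0.86387463 - 20.6500 * 0.92219369 * 0.82288866 = 3.8983


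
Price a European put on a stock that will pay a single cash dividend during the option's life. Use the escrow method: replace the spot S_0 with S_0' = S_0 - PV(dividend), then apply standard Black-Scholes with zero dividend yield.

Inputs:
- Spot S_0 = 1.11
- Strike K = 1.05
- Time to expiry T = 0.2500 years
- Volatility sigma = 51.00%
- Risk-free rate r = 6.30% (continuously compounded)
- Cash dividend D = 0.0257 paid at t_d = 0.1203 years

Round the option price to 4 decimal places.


Answer: Price = 0.0839

Derivation:
PV(D) = D * exp(-r * t_d) = 0.0257 * 0.99244975 = 0.02550596
S_0' = S_0 - PV(D) = 1.1100 - 0.02550596 = 1.08449404
d1 = (ln(S_0'/K) + (r + sigma^2/2)*T) / (sigma*sqrt(T)) = 0.31602311
d2 = d1 - sigma*sqrt(T) = 0.06102311
exp(-rT) = 0.98437338
N(-d1) = 0.37599248; N(-d2) = 0.47567040
P = K * exp(-rT) * N(-d2) - S_0' * N(-d1) = 1.0500 * 0.98437338 * 0.47567040 - 1.08449404 * 0.37599248 = 0.0839


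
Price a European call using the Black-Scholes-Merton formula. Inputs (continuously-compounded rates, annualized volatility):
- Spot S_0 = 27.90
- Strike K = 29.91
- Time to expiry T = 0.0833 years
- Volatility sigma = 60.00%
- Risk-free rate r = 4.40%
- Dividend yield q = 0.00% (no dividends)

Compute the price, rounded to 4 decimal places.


Answer: Price = 1.1824

Derivation:
d1 = (ln(S/K) + (r - q + 0.5*sigma^2) * T) / (sigma * sqrt(T)) = -0.29397041
d2 = d1 - sigma * sqrt(T) = -0.46714084
exp(-rT) = 0.99634151; exp(-qT) = 1.00000000
C = S_0 * exp(-qT) * N(d1) - K * exp(-rT) * N(d2)
N(d1) = 0.38439026; N(d2) = 0.32019956
C = 27.9000 * 1.00000000 * 0.38439026 - 29.9100 * 0.99634151 * 0.32019956 = 1.1824


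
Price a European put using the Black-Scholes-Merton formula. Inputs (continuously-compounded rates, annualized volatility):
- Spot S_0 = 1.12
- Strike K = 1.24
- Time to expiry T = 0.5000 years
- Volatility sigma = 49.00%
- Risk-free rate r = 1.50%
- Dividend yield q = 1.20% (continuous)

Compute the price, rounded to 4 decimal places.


Answer: Price = 0.2265

Derivation:
d1 = (ln(S/K) + (r - q + 0.5*sigma^2) * T) / (sigma * sqrt(T)) = -0.11618975
d2 = d1 - sigma * sqrt(T) = -0.46267207
exp(-rT) = 0.99252805; exp(-qT) = 0.99401796
P = K * exp(-rT) * N(-d2) - S_0 * exp(-qT) * N(-d1)
N(-d1) = 0.54624892; N(-d2) = 0.67820028
P = 1.2400 * 0.99252805 * 0.67820028 - 1.1200 * 0.99401796 * 0.54624892 = 0.2265


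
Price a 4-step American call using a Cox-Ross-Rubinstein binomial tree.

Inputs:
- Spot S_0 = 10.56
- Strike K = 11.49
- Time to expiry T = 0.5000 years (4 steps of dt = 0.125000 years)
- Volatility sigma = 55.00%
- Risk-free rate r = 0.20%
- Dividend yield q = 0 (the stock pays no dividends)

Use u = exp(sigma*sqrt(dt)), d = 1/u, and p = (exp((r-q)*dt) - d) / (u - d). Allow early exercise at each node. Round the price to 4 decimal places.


Answer: Price = V(0,0) = 1.3079

Derivation:
dt = T/N = 0.125000
u = exp(sigma*sqrt(dt)) = 1.214648; d = 1/u = 0.823284
p = (exp((r-q)*dt) - d) / (u - d) = 0.452178
Discount per step: exp(-r*dt) = 0.999750
Stock lattice S(k, i) with i counting down-moves:
  k=0: S(0,0) = 10.5600
  k=1: S(1,0) = 12.8267; S(1,1) = 8.6939
  k=2: S(2,0) = 15.5799; S(2,1) = 10.5600; S(2,2) = 7.1575
  k=3: S(3,0) = 18.9241; S(3,1) = 12.8267; S(3,2) = 8.6939; S(3,3) = 5.8927
  k=4: S(4,0) = 22.9861; S(4,1) = 15.5799; S(4,2) = 10.5600; S(4,3) = 7.1575; S(4,4) = 4.8513
Terminal payoffs V(N, i) = max(S_T - K, 0):
  V(4,0) = 11.496124; V(4,1) = 4.089906; V(4,2) = 0.000000; V(4,3) = 0.000000; V(4,4) = 0.000000
Backward induction: V(k, i) = exp(-r*dt) * [p * V(k+1, i) + (1-p) * V(k+1, i+1)]; then take max(V_cont, immediate exercise) for American.
  V(3,0) = exp(-r*dt) * [p*11.496124 + (1-p)*4.089906] = 7.436975; exercise = 7.434102; V(3,0) = max -> 7.436975
  V(3,1) = exp(-r*dt) * [p*4.089906 + (1-p)*0.000000] = 1.848903; exercise = 1.336683; V(3,1) = max -> 1.848903
  V(3,2) = exp(-r*dt) * [p*0.000000 + (1-p)*0.000000] = 0.000000; exercise = 0.000000; V(3,2) = max -> 0.000000
  V(3,3) = exp(-r*dt) * [p*0.000000 + (1-p)*0.000000] = 0.000000; exercise = 0.000000; V(3,3) = max -> 0.000000
  V(2,0) = exp(-r*dt) * [p*7.436975 + (1-p)*1.848903] = 4.374611; exercise = 4.089906; V(2,0) = max -> 4.374611
  V(2,1) = exp(-r*dt) * [p*1.848903 + (1-p)*0.000000] = 0.835824; exercise = 0.000000; V(2,1) = max -> 0.835824
  V(2,2) = exp(-r*dt) * [p*0.000000 + (1-p)*0.000000] = 0.000000; exercise = 0.000000; V(2,2) = max -> 0.000000
  V(1,0) = exp(-r*dt) * [p*4.374611 + (1-p)*0.835824] = 2.435377; exercise = 1.336683; V(1,0) = max -> 2.435377
  V(1,1) = exp(-r*dt) * [p*0.835824 + (1-p)*0.000000] = 0.377847; exercise = 0.000000; V(1,1) = max -> 0.377847
  V(0,0) = exp(-r*dt) * [p*2.435377 + (1-p)*0.377847] = 1.307889; exercise = 0.000000; V(0,0) = max -> 1.307889


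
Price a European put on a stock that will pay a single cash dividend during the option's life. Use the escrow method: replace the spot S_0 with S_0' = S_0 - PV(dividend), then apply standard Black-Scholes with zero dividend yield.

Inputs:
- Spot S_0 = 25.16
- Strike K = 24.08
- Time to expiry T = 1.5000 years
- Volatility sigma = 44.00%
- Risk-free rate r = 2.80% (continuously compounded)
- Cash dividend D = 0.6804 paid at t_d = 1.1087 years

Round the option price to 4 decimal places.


Answer: Price = 4.3788

Derivation:
PV(D) = D * exp(-r * t_d) = 0.6804 * 0.96943330 = 0.65960242
S_0' = S_0 - PV(D) = 25.1600 - 0.65960242 = 24.50039758
d1 = (ln(S_0'/K) + (r + sigma^2/2)*T) / (sigma*sqrt(T)) = 0.37949968
d2 = d1 - sigma*sqrt(T) = -0.15938807
exp(-rT) = 0.95886978
N(-d1) = 0.35215842; N(-d2) = 0.56331843
P = K * exp(-rT) * N(-d2) - S_0' * N(-d1) = 24.0800 * 0.95886978 * 0.56331843 - 24.50039758 * 0.35215842 = 4.3788


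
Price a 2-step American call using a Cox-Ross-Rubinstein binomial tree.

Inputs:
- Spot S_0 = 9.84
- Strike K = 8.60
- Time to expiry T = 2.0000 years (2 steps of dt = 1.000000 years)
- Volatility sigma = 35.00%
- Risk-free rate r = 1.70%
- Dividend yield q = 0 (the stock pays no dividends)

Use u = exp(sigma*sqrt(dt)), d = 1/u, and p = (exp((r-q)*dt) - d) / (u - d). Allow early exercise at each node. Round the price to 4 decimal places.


dt = T/N = 1.000000
u = exp(sigma*sqrt(dt)) = 1.419068; d = 1/u = 0.704688
p = (exp((r-q)*dt) - d) / (u - d) = 0.437383
Discount per step: exp(-r*dt) = 0.983144
Stock lattice S(k, i) with i counting down-moves:
  k=0: S(0,0) = 9.8400
  k=1: S(1,0) = 13.9636; S(1,1) = 6.9341
  k=2: S(2,0) = 19.8153; S(2,1) = 9.8400; S(2,2) = 4.8864
Terminal payoffs V(N, i) = max(S_T - K, 0):
  V(2,0) = 11.215327; V(2,1) = 1.240000; V(2,2) = 0.000000
Backward induction: V(k, i) = exp(-r*dt) * [p * V(k+1, i) + (1-p) * V(k+1, i+1)]; then take max(V_cont, immediate exercise) for American.
  V(1,0) = exp(-r*dt) * [p*11.215327 + (1-p)*1.240000] = 5.508589; exercise = 5.363625; V(1,0) = max -> 5.508589
  V(1,1) = exp(-r*dt) * [p*1.240000 + (1-p)*0.000000] = 0.533212; exercise = 0.000000; V(1,1) = max -> 0.533212
  V(0,0) = exp(-r*dt) * [p*5.508589 + (1-p)*0.533212] = 2.663686; exercise = 1.240000; V(0,0) = max -> 2.663686

Answer: Price = V(0,0) = 2.6637


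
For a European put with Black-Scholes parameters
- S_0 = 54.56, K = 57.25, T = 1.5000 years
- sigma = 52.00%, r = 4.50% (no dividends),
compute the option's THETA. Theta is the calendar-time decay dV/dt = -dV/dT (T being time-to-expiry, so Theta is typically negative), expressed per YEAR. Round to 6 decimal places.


d1 = 0.3488534575; d2 = -0.2880138757
phi(d1) = 0.3753907106; exp(-qT) = 1.0000000000; exp(-rT) = 0.9347277206
Theta = -S*exp(-qT)*phi(d1)*sigma/(2*sqrt(T)) + r*K*exp(-rT)*N(-d2) - q*S*exp(-qT)*N(-d1)
N(-d1) = 0.3635996641; N(-d2) = 0.6133319414; sqrt(T) = 1.2247448714
Term 1 = -54.5600 * 1.0000000000 * 0.3753907106 * 0.5200 / (2 * 1.2247448714) = -4.3479606150
Term 2 = 0.0450 * 57.2500 * 0.9347277206 * 0.6133319414 = 1.4769599194
Term 3 = 0 (no dividend yield, q = 0)
Theta = -4.3479606150 + (1.4769599194) + (0.0000000000) = -2.871001

Answer: Theta = -2.871001


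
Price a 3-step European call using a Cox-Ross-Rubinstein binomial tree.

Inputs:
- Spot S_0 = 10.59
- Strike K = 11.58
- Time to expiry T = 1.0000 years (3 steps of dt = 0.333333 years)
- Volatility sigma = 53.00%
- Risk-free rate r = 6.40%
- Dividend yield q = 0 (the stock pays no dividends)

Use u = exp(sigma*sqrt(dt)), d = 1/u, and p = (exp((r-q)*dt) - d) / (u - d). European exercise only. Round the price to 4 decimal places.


dt = T/N = 0.333333
u = exp(sigma*sqrt(dt)) = 1.357976; d = 1/u = 0.736390
p = (exp((r-q)*dt) - d) / (u - d) = 0.458782
Discount per step: exp(-r*dt) = 0.978893
Stock lattice S(k, i) with i counting down-moves:
  k=0: S(0,0) = 10.5900
  k=1: S(1,0) = 14.3810; S(1,1) = 7.7984
  k=2: S(2,0) = 19.5290; S(2,1) = 10.5900; S(2,2) = 5.7426
  k=3: S(3,0) = 26.5199; S(3,1) = 14.3810; S(3,2) = 7.7984; S(3,3) = 4.2288
Terminal payoffs V(N, i) = max(S_T - K, 0):
  V(3,0) = 14.939945; V(3,1) = 2.800970; V(3,2) = 0.000000; V(3,3) = 0.000000
Backward induction: V(k, i) = exp(-r*dt) * [p * V(k+1, i) + (1-p) * V(k+1, i+1)].
  V(2,0) = exp(-r*dt) * [p*14.939945 + (1-p)*2.800970] = 8.193441
  V(2,1) = exp(-r*dt) * [p*2.800970 + (1-p)*0.000000] = 1.257911
  V(2,2) = exp(-r*dt) * [p*0.000000 + (1-p)*0.000000] = 0.000000
  V(1,0) = exp(-r*dt) * [p*8.193441 + (1-p)*1.257911] = 4.346094
  V(1,1) = exp(-r*dt) * [p*1.257911 + (1-p)*0.000000] = 0.564925
  V(0,0) = exp(-r*dt) * [p*4.346094 + (1-p)*0.564925] = 2.251118

Answer: Price = V(0,0) = 2.2511


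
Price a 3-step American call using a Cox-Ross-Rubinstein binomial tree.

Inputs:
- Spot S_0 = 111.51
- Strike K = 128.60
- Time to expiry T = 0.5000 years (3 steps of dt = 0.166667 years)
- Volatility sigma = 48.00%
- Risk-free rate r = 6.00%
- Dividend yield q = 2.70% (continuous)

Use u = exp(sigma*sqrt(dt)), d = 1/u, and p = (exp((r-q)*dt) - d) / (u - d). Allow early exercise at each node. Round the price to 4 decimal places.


Answer: Price = V(0,0) = 9.4203

Derivation:
dt = T/N = 0.166667
u = exp(sigma*sqrt(dt)) = 1.216477; d = 1/u = 0.822046
p = (exp((r-q)*dt) - d) / (u - d) = 0.465149
Discount per step: exp(-r*dt) = 0.990050
Stock lattice S(k, i) with i counting down-moves:
  k=0: S(0,0) = 111.5100
  k=1: S(1,0) = 135.6494; S(1,1) = 91.6663
  k=2: S(2,0) = 165.0144; S(2,1) = 111.5100; S(2,2) = 75.3539
  k=3: S(3,0) = 200.7362; S(3,1) = 135.6494; S(3,2) = 91.6663; S(3,3) = 61.9444
Terminal payoffs V(N, i) = max(S_T - K, 0):
  V(3,0) = 72.136241; V(3,1) = 7.049378; V(3,2) = 0.000000; V(3,3) = 0.000000
Backward induction: V(k, i) = exp(-r*dt) * [p * V(k+1, i) + (1-p) * V(k+1, i+1)]; then take max(V_cont, immediate exercise) for American.
  V(2,0) = exp(-r*dt) * [p*72.136241 + (1-p)*7.049378] = 36.953077; exercise = 36.414382; V(2,0) = max -> 36.953077
  V(2,1) = exp(-r*dt) * [p*7.049378 + (1-p)*0.000000] = 3.246384; exercise = 0.000000; V(2,1) = max -> 3.246384
  V(2,2) = exp(-r*dt) * [p*0.000000 + (1-p)*0.000000] = 0.000000; exercise = 0.000000; V(2,2) = max -> 0.000000
  V(1,0) = exp(-r*dt) * [p*36.953077 + (1-p)*3.246384] = 18.736708; exercise = 7.049378; V(1,0) = max -> 18.736708
  V(1,1) = exp(-r*dt) * [p*3.246384 + (1-p)*0.000000] = 1.495027; exercise = 0.000000; V(1,1) = max -> 1.495027
  V(0,0) = exp(-r*dt) * [p*18.736708 + (1-p)*1.495027] = 9.420300; exercise = 0.000000; V(0,0) = max -> 9.420300


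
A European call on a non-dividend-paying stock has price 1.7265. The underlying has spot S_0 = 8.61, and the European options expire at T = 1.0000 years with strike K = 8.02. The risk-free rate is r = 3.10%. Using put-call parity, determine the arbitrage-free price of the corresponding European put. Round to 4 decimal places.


Answer: Put price = 0.8917

Derivation:
Put-call parity: C - P = S_0 * exp(-qT) - K * exp(-rT).
S_0 * exp(-qT) = 8.6100 * 1.00000000 = 8.61000000
K * exp(-rT) = 8.0200 * 0.96947557 = 7.77519410
P = C - S*exp(-qT) + K*exp(-rT)
P = 1.7265 - 8.61000000 + 7.77519410 = 0.8917


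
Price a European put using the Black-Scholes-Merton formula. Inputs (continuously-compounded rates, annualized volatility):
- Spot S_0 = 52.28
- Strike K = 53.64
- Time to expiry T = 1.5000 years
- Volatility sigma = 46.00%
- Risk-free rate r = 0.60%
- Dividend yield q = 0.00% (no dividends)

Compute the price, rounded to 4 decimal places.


Answer: Price = 12.1390

Derivation:
d1 = (ln(S/K) + (r - q + 0.5*sigma^2) * T) / (sigma * sqrt(T)) = 0.25208237
d2 = d1 - sigma * sqrt(T) = -0.31130027
exp(-rT) = 0.99104038; exp(-qT) = 1.00000000
P = K * exp(-rT) * N(-d2) - S_0 * exp(-qT) * N(-d1)
N(-d1) = 0.40048870; N(-d2) = 0.62221382
P = 53.6400 * 0.99104038 * 0.62221382 - 52.2800 * 1.00000000 * 0.40048870 = 12.1390


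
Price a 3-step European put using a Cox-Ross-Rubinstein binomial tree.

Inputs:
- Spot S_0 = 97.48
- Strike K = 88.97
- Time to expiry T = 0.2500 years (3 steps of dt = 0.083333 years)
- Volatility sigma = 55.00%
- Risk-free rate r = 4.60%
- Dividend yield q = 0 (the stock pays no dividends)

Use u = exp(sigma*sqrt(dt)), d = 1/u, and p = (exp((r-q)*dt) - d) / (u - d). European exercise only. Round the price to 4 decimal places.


Answer: Price = V(0,0) = 6.3886

Derivation:
dt = T/N = 0.083333
u = exp(sigma*sqrt(dt)) = 1.172070; d = 1/u = 0.853191
p = (exp((r-q)*dt) - d) / (u - d) = 0.472435
Discount per step: exp(-r*dt) = 0.996174
Stock lattice S(k, i) with i counting down-moves:
  k=0: S(0,0) = 97.4800
  k=1: S(1,0) = 114.2534; S(1,1) = 83.1691
  k=2: S(2,0) = 133.9129; S(2,1) = 97.4800; S(2,2) = 70.9592
  k=3: S(3,0) = 156.9553; S(3,1) = 114.2534; S(3,2) = 83.1691; S(3,3) = 60.5418
Terminal payoffs V(N, i) = max(K - S_T, 0):
  V(3,0) = 0.000000; V(3,1) = 0.000000; V(3,2) = 5.800898; V(3,3) = 28.428247
Backward induction: V(k, i) = exp(-r*dt) * [p * V(k+1, i) + (1-p) * V(k+1, i+1)].
  V(2,0) = exp(-r*dt) * [p*0.000000 + (1-p)*0.000000] = 0.000000
  V(2,1) = exp(-r*dt) * [p*0.000000 + (1-p)*5.800898] = 3.048644
  V(2,2) = exp(-r*dt) * [p*5.800898 + (1-p)*28.428247] = 17.670435
  V(1,0) = exp(-r*dt) * [p*0.000000 + (1-p)*3.048644] = 1.602205
  V(1,1) = exp(-r*dt) * [p*3.048644 + (1-p)*17.670435] = 10.721416
  V(0,0) = exp(-r*dt) * [p*1.602205 + (1-p)*10.721416] = 6.388647


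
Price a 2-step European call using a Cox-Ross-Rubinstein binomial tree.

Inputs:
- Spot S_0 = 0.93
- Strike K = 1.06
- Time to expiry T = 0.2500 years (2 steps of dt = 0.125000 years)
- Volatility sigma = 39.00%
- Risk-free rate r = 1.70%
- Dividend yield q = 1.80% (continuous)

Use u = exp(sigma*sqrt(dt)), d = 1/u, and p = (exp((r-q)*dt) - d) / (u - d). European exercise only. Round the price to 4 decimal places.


Answer: Price = V(0,0) = 0.0356

Derivation:
dt = T/N = 0.125000
u = exp(sigma*sqrt(dt)) = 1.147844; d = 1/u = 0.871198
p = (exp((r-q)*dt) - d) / (u - d) = 0.465131
Discount per step: exp(-r*dt) = 0.997877
Stock lattice S(k, i) with i counting down-moves:
  k=0: S(0,0) = 0.9300
  k=1: S(1,0) = 1.0675; S(1,1) = 0.8102
  k=2: S(2,0) = 1.2253; S(2,1) = 0.9300; S(2,2) = 0.7059
Terminal payoffs V(N, i) = max(S_T - K, 0):
  V(2,0) = 0.165319; V(2,1) = 0.000000; V(2,2) = 0.000000
Backward induction: V(k, i) = exp(-r*dt) * [p * V(k+1, i) + (1-p) * V(k+1, i+1)].
  V(1,0) = exp(-r*dt) * [p*0.165319 + (1-p)*0.000000] = 0.076732
  V(1,1) = exp(-r*dt) * [p*0.000000 + (1-p)*0.000000] = 0.000000
  V(0,0) = exp(-r*dt) * [p*0.076732 + (1-p)*0.000000] = 0.035615


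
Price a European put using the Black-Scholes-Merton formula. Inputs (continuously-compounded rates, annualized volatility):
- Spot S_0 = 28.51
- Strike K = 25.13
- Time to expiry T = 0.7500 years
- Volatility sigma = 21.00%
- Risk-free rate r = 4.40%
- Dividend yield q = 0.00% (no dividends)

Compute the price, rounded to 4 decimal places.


Answer: Price = 0.5018

Derivation:
d1 = (ln(S/K) + (r - q + 0.5*sigma^2) * T) / (sigma * sqrt(T)) = 0.96626469
d2 = d1 - sigma * sqrt(T) = 0.78439936
exp(-rT) = 0.96753856; exp(-qT) = 1.00000000
P = K * exp(-rT) * N(-d2) - S_0 * exp(-qT) * N(-d1)
N(-d1) = 0.16695587; N(-d2) = 0.21640291
P = 25.1300 * 0.96753856 * 0.21640291 - 28.5100 * 1.00000000 * 0.16695587 = 0.5018


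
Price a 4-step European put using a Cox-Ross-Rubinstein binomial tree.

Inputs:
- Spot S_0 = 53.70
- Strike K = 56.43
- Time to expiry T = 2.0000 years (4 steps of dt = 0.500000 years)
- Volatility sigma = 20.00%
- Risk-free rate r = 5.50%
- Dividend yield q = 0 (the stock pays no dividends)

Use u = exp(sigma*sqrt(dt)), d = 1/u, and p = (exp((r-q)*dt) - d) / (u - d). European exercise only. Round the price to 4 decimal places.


Answer: Price = V(0,0) = 4.4234

Derivation:
dt = T/N = 0.500000
u = exp(sigma*sqrt(dt)) = 1.151910; d = 1/u = 0.868123
p = (exp((r-q)*dt) - d) / (u - d) = 0.562952
Discount per step: exp(-r*dt) = 0.972875
Stock lattice S(k, i) with i counting down-moves:
  k=0: S(0,0) = 53.7000
  k=1: S(1,0) = 61.8576; S(1,1) = 46.6182
  k=2: S(2,0) = 71.2543; S(2,1) = 53.7000; S(2,2) = 40.4704
  k=3: S(3,0) = 82.0786; S(3,1) = 61.8576; S(3,2) = 46.6182; S(3,3) = 35.1333
  k=4: S(4,0) = 94.5471; S(4,1) = 71.2543; S(4,2) = 53.7000; S(4,3) = 40.4704; S(4,4) = 30.5000
Terminal payoffs V(N, i) = max(K - S_T, 0):
  V(4,0) = 0.000000; V(4,1) = 0.000000; V(4,2) = 2.730000; V(4,3) = 15.959622; V(4,4) = 25.929973
Backward induction: V(k, i) = exp(-r*dt) * [p * V(k+1, i) + (1-p) * V(k+1, i+1)].
  V(3,0) = exp(-r*dt) * [p*0.000000 + (1-p)*0.000000] = 0.000000
  V(3,1) = exp(-r*dt) * [p*0.000000 + (1-p)*2.730000] = 1.160777
  V(3,2) = exp(-r*dt) * [p*2.730000 + (1-p)*15.959622] = 8.281089
  V(3,3) = exp(-r*dt) * [p*15.959622 + (1-p)*25.929973] = 19.766035
  V(2,0) = exp(-r*dt) * [p*0.000000 + (1-p)*1.160777] = 0.493554
  V(2,1) = exp(-r*dt) * [p*1.160777 + (1-p)*8.281089] = 4.156797
  V(2,2) = exp(-r*dt) * [p*8.281089 + (1-p)*19.766035] = 12.939779
  V(1,0) = exp(-r*dt) * [p*0.493554 + (1-p)*4.156797] = 2.037751
  V(1,1) = exp(-r*dt) * [p*4.156797 + (1-p)*12.939779] = 7.778504
  V(0,0) = exp(-r*dt) * [p*2.037751 + (1-p)*7.778504] = 4.423404


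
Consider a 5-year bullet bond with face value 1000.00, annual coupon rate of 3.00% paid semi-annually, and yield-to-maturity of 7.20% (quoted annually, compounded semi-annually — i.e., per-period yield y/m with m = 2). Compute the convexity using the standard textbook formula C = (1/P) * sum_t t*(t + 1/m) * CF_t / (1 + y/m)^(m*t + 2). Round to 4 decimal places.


Coupon per period c = face * coupon_rate / m = 15.000000
Periods per year m = 2; per-period yield y/m = 0.036000
Number of cashflows N = 10
Cashflows (t years, CF_t, discount factor 1/(1+y/m)^(m*t), PV):
  t = 0.5000: CF_t = 15.000000, DF = 0.965251, PV = 14.478764
  t = 1.0000: CF_t = 15.000000, DF = 0.931709, PV = 13.975641
  t = 1.5000: CF_t = 15.000000, DF = 0.899333, PV = 13.490001
  t = 2.0000: CF_t = 15.000000, DF = 0.868082, PV = 13.021237
  t = 2.5000: CF_t = 15.000000, DF = 0.837917, PV = 12.568761
  t = 3.0000: CF_t = 15.000000, DF = 0.808801, PV = 12.132009
  t = 3.5000: CF_t = 15.000000, DF = 0.780696, PV = 11.710433
  t = 4.0000: CF_t = 15.000000, DF = 0.753567, PV = 11.303507
  t = 4.5000: CF_t = 15.000000, DF = 0.727381, PV = 10.910721
  t = 5.0000: CF_t = 1015.000000, DF = 0.702106, PV = 712.637199
Price P = sum_t PV_t = 826.228275
Convexity numerator sum_t t*(t + 1/m) * CF_t / (1+y/m)^(m*t + 2):
  t = 0.5000: term = 6.745001
  t = 1.0000: term = 19.531855
  t = 1.5000: term = 37.706284
  t = 2.0000: term = 60.660045
  t = 2.5000: term = 87.828251
  t = 3.0000: term = 118.686826
  t = 3.5000: term = 152.750097
  t = 4.0000: term = 189.568516
  t = 4.5000: term = 228.726491
  t = 5.0000: term = 18259.196869
Convexity = (1/P) * sum = 19161.400236 / 826.228275 = 23.191412

Answer: Convexity = 23.1914


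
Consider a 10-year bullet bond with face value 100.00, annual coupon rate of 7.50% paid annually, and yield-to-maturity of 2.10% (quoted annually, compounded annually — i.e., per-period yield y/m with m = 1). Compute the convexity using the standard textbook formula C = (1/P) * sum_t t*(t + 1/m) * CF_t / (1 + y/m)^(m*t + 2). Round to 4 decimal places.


Answer: Convexity = 76.0141

Derivation:
Coupon per period c = face * coupon_rate / m = 7.500000
Periods per year m = 1; per-period yield y/m = 0.021000
Number of cashflows N = 10
Cashflows (t years, CF_t, discount factor 1/(1+y/m)^(m*t), PV):
  t = 1.0000: CF_t = 7.500000, DF = 0.979432, PV = 7.345739
  t = 2.0000: CF_t = 7.500000, DF = 0.959287, PV = 7.194652
  t = 3.0000: CF_t = 7.500000, DF = 0.939556, PV = 7.046672
  t = 4.0000: CF_t = 7.500000, DF = 0.920231, PV = 6.901735
  t = 5.0000: CF_t = 7.500000, DF = 0.901304, PV = 6.759780
  t = 6.0000: CF_t = 7.500000, DF = 0.882766, PV = 6.620744
  t = 7.0000: CF_t = 7.500000, DF = 0.864609, PV = 6.484568
  t = 8.0000: CF_t = 7.500000, DF = 0.846826, PV = 6.351193
  t = 9.0000: CF_t = 7.500000, DF = 0.829408, PV = 6.220561
  t = 10.0000: CF_t = 107.500000, DF = 0.812349, PV = 87.327503
Price P = sum_t PV_t = 148.253148
Convexity numerator sum_t t*(t + 1/m) * CF_t / (1+y/m)^(m*t + 2):
  t = 1.0000: term = 14.093343
  t = 2.0000: term = 41.410411
  t = 3.0000: term = 81.117358
  t = 4.0000: term = 132.414885
  t = 5.0000: term = 194.537049
  t = 6.0000: term = 266.750116
  t = 7.0000: term = 348.351441
  t = 8.0000: term = 438.668388
  t = 9.0000: term = 537.057282
  t = 10.0000: term = 9214.934326
Convexity = (1/P) * sum = 11269.334600 / 148.253148 = 76.014133


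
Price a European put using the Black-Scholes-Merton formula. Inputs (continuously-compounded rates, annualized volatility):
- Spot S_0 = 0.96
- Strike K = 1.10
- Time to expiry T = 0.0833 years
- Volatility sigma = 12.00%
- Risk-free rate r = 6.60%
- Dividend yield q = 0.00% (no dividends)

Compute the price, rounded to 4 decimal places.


Answer: Price = 0.1340

Derivation:
d1 = (ln(S/K) + (r - q + 0.5*sigma^2) * T) / (sigma * sqrt(T)) = -3.75452696
d2 = d1 - sigma * sqrt(T) = -3.78916105
exp(-rT) = 0.99451729; exp(-qT) = 1.00000000
P = K * exp(-rT) * N(-d2) - S_0 * exp(-qT) * N(-d1)
N(-d1) = 0.99991317; N(-d2) = 0.99992442
P = 1.1000 * 0.99451729 * 0.99992442 - 0.9600 * 1.00000000 * 0.99991317 = 0.1340


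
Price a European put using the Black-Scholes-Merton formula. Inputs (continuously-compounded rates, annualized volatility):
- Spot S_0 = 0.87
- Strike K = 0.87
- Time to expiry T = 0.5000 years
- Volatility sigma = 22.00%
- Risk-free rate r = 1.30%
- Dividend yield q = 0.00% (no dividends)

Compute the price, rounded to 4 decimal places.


d1 = (ln(S/K) + (r - q + 0.5*sigma^2) * T) / (sigma * sqrt(T)) = 0.11956533
d2 = d1 - sigma * sqrt(T) = -0.03599816
exp(-rT) = 0.99352108; exp(-qT) = 1.00000000
P = K * exp(-rT) * N(-d2) - S_0 * exp(-qT) * N(-d1)
N(-d1) = 0.45241374; N(-d2) = 0.51435809
P = 0.8700 * 0.99352108 * 0.51435809 - 0.8700 * 1.00000000 * 0.45241374 = 0.0510

Answer: Price = 0.0510


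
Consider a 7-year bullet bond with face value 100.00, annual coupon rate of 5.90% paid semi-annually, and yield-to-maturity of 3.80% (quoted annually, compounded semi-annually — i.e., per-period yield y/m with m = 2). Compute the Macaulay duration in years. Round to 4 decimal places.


Coupon per period c = face * coupon_rate / m = 2.950000
Periods per year m = 2; per-period yield y/m = 0.019000
Number of cashflows N = 14
Cashflows (t years, CF_t, discount factor 1/(1+y/m)^(m*t), PV):
  t = 0.5000: CF_t = 2.950000, DF = 0.981354, PV = 2.894995
  t = 1.0000: CF_t = 2.950000, DF = 0.963056, PV = 2.841016
  t = 1.5000: CF_t = 2.950000, DF = 0.945099, PV = 2.788043
  t = 2.0000: CF_t = 2.950000, DF = 0.927477, PV = 2.736058
  t = 2.5000: CF_t = 2.950000, DF = 0.910184, PV = 2.685042
  t = 3.0000: CF_t = 2.950000, DF = 0.893213, PV = 2.634978
  t = 3.5000: CF_t = 2.950000, DF = 0.876558, PV = 2.585846
  t = 4.0000: CF_t = 2.950000, DF = 0.860214, PV = 2.537631
  t = 4.5000: CF_t = 2.950000, DF = 0.844175, PV = 2.490315
  t = 5.0000: CF_t = 2.950000, DF = 0.828434, PV = 2.443882
  t = 5.5000: CF_t = 2.950000, DF = 0.812988, PV = 2.398314
  t = 6.0000: CF_t = 2.950000, DF = 0.797829, PV = 2.353595
  t = 6.5000: CF_t = 2.950000, DF = 0.782953, PV = 2.309711
  t = 7.0000: CF_t = 102.950000, DF = 0.768354, PV = 79.102057
Price P = sum_t PV_t = 112.801483
Macaulay numerator sum_t t * PV_t:
  t * PV_t at t = 0.5000: 1.447498
  t * PV_t at t = 1.0000: 2.841016
  t * PV_t at t = 1.5000: 4.182064
  t * PV_t at t = 2.0000: 5.472116
  t * PV_t at t = 2.5000: 6.712605
  t * PV_t at t = 3.0000: 7.904933
  t * PV_t at t = 3.5000: 9.050462
  t * PV_t at t = 4.0000: 10.150526
  t * PV_t at t = 4.5000: 11.206419
  t * PV_t at t = 5.0000: 12.219408
  t * PV_t at t = 5.5000: 13.190725
  t * PV_t at t = 6.0000: 14.121572
  t * PV_t at t = 6.5000: 15.013121
  t * PV_t at t = 7.0000: 553.714396
Macaulay duration D = (sum_t t * PV_t) / P = 667.226862 / 112.801483 = 5.915054

Answer: Macaulay duration = 5.9151 years


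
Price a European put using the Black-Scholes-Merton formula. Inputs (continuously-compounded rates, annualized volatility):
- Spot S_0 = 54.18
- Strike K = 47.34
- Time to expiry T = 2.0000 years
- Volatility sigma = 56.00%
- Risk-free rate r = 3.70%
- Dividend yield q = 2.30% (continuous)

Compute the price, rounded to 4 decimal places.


Answer: Price = 11.1369

Derivation:
d1 = (ln(S/K) + (r - q + 0.5*sigma^2) * T) / (sigma * sqrt(T)) = 0.60174311
d2 = d1 - sigma * sqrt(T) = -0.19021648
exp(-rT) = 0.92867169; exp(-qT) = 0.95504196
P = K * exp(-rT) * N(-d2) - S_0 * exp(-qT) * N(-d1)
N(-d1) = 0.27367257; N(-d2) = 0.57543025
P = 47.3400 * 0.92867169 * 0.57543025 - 54.1800 * 0.95504196 * 0.27367257 = 11.1369


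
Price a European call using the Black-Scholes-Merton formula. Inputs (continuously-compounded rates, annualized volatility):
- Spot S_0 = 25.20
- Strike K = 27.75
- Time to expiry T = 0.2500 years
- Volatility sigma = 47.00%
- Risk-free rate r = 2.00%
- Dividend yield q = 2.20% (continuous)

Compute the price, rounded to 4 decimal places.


Answer: Price = 1.3938

Derivation:
d1 = (ln(S/K) + (r - q + 0.5*sigma^2) * T) / (sigma * sqrt(T)) = -0.29480573
d2 = d1 - sigma * sqrt(T) = -0.52980573
exp(-rT) = 0.99501248; exp(-qT) = 0.99451510
C = S_0 * exp(-qT) * N(d1) - K * exp(-rT) * N(d2)
N(d1) = 0.38407115; N(d2) = 0.29812332
C = 25.2000 * 0.99451510 * 0.38407115 - 27.7500 * 0.99501248 * 0.29812332 = 1.3938


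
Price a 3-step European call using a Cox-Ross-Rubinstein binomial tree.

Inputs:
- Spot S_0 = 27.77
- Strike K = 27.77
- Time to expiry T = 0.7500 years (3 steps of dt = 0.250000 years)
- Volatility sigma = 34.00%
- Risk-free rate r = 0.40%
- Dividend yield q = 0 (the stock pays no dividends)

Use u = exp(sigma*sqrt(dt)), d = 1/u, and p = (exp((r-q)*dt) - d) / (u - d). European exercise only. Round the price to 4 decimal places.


Answer: Price = V(0,0) = 3.5601

Derivation:
dt = T/N = 0.250000
u = exp(sigma*sqrt(dt)) = 1.185305; d = 1/u = 0.843665
p = (exp((r-q)*dt) - d) / (u - d) = 0.460531
Discount per step: exp(-r*dt) = 0.999000
Stock lattice S(k, i) with i counting down-moves:
  k=0: S(0,0) = 27.7700
  k=1: S(1,0) = 32.9159; S(1,1) = 23.4286
  k=2: S(2,0) = 39.0154; S(2,1) = 27.7700; S(2,2) = 19.7659
  k=3: S(3,0) = 46.2451; S(3,1) = 32.9159; S(3,2) = 23.4286; S(3,3) = 16.6758
Terminal payoffs V(N, i) = max(S_T - K, 0):
  V(3,0) = 18.475136; V(3,1) = 5.145916; V(3,2) = 0.000000; V(3,3) = 0.000000
Backward induction: V(k, i) = exp(-r*dt) * [p * V(k+1, i) + (1-p) * V(k+1, i+1)].
  V(2,0) = exp(-r*dt) * [p*18.475136 + (1-p)*5.145916] = 11.273151
  V(2,1) = exp(-r*dt) * [p*5.145916 + (1-p)*0.000000] = 2.367483
  V(2,2) = exp(-r*dt) * [p*0.000000 + (1-p)*0.000000] = 0.000000
  V(1,0) = exp(-r*dt) * [p*11.273151 + (1-p)*2.367483] = 6.462350
  V(1,1) = exp(-r*dt) * [p*2.367483 + (1-p)*0.000000] = 1.089209
  V(0,0) = exp(-r*dt) * [p*6.462350 + (1-p)*1.089209] = 3.560142
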